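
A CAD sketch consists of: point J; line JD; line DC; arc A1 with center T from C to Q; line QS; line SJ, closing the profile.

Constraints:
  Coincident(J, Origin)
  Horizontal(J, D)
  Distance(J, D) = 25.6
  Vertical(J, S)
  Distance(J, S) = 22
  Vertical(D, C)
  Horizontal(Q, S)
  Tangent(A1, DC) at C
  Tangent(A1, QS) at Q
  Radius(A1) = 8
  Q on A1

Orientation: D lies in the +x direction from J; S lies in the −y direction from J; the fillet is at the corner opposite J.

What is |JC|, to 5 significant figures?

29.178

J is at the origin; J and D share the same y with |JD| = 25.6 and D on the +x side, so D = (25.600, 0.0000). JS is vertical with |JS| = 22.0 and S on the −y side, so S = (0.0000, -22.000). The virtual corner opposite J is at (25.600, -22.000). Tangency of A1 to DC means the radius TC is perpendicular to DC and the tangent condition forces TQ to be normal to QS, with radius 8.0, so the center T sits 8.0 in from both sides at T = (17.600, -14.000). That places the tangent points at C = (25.600, -14.000) on DC and Q = (17.600, -22.000) on QS. Then |JC| = |C − J| = 29.178.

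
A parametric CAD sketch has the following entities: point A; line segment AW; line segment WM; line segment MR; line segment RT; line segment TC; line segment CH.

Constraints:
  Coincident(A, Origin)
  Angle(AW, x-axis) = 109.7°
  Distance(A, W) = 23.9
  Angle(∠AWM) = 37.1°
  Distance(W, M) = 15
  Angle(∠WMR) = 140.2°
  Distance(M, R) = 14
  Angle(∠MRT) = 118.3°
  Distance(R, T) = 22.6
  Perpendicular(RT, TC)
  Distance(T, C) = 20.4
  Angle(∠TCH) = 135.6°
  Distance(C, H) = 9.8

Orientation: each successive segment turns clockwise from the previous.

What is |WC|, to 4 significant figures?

27.07

A is at the origin; AW runs at 109.7° with length 23.9, so W = (-8.057, 22.50). ∠AWM = 37.1° gives WM at -33.20° from the x-axis; with |WM| = 15.0, M = (4.495, 14.29). ∠WMR = 140.2° gives MR at -73.00° from the x-axis; with |MR| = 14.0, R = (8.588, 0.8994). ∠MRT = 118.3° gives RT at -134.7° from the x-axis; with |RT| = 22.6, T = (-7.309, -15.16). The perpendicularity gives TC at right angles to RT, so TC runs at 135.3°; with |TC| = 20.4, C = (-21.81, -0.8154). Then |WC| = |C − W| = 27.07.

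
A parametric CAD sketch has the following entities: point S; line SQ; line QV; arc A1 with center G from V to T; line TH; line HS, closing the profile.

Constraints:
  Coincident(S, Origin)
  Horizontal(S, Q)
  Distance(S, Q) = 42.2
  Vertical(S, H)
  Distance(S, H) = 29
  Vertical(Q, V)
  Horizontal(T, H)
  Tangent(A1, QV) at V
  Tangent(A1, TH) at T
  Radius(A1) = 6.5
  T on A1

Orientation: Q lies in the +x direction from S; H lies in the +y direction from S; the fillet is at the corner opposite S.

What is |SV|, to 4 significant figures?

47.82

S is at the origin; SQ is horizontal with |SQ| = 42.2 and Q on the +x side, so Q = (42.20, 0.000). S and H share the same x with |SH| = 29.0 and H on the +y side, so H = (0.000, 29.00). The virtual corner opposite S is at (42.20, 29.00). Since A1 is tangent to QV there, GV ⟂ QV and since A1 is tangent to TH there, GT ⟂ TH, with radius 6.5, so the center G sits 6.5 in from both sides at G = (35.70, 22.50). That places the tangent points at V = (42.20, 22.50) on QV and T = (35.70, 29.00) on TH. Then |SV| = |V − S| = 47.82.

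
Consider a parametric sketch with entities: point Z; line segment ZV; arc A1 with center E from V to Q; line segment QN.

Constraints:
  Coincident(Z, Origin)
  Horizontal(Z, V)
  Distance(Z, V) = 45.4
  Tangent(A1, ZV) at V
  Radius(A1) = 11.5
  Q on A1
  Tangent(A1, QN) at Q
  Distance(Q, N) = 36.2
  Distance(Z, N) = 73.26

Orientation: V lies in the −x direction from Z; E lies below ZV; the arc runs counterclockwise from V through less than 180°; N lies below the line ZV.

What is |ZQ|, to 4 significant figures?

58.15

Z is at the origin; Z and V share the same y with |ZV| = 45.4 and V on the −x side, so V = (-45.40, 0.000). Since A1 is tangent to ZV there, EV ⟂ ZV, so E = V + (0, -11.5) = (-45.40, -11.50). Since EQ ⟂ QN (tangency), |EN| = √(11.5² + 36.2²) = 37.98 regardless of where Q sits on A1. So N lies on both circle(Z, 73.26) and circle(E, 37.98); the below-ZV intersection is N = (-55.17, -48.21). Q is the foot of the tangent from N: Q = (-56.89, -12.05).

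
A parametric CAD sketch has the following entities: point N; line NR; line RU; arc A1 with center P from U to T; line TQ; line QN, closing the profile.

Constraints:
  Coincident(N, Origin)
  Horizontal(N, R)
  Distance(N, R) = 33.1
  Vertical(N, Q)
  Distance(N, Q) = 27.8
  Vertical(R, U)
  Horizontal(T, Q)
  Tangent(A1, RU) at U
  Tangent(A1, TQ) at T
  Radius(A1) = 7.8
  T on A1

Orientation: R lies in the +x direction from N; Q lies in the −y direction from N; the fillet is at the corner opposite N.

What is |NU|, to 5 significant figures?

38.673

N is at the origin; NR is horizontal with |NR| = 33.1 and R on the +x side, so R = (33.100, 0.0000). NQ is vertical with |NQ| = 27.8 and Q on the −y side, so Q = (0.0000, -27.800). The virtual corner opposite N is at (33.100, -27.800). The tangent condition forces PU to be normal to RU and tangency of A1 to TQ means the radius PT is perpendicular to TQ, with radius 7.8, so the center P sits 7.8 in from both sides at P = (25.300, -20.000). That places the tangent points at U = (33.100, -20.000) on RU and T = (25.300, -27.800) on TQ. Then |NU| = |U − N| = 38.673.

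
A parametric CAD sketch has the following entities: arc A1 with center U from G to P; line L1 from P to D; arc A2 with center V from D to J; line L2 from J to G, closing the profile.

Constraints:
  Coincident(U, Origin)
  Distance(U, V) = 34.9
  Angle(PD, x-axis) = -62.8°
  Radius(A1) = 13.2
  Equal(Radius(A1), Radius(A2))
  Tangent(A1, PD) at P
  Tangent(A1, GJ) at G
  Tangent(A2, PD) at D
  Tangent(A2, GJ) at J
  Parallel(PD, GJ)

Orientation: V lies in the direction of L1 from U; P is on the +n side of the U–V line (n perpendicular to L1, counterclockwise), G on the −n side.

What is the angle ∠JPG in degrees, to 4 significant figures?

52.89°

The slot axis is L1's direction at -62.8°, so u = (cos -62.8°, sin -62.8°) = (0.4571, -0.8894) and n = (−sin -62.8°, cos -62.8°) = (0.8894, 0.4571). U is at the origin and V lies 34.9 along u from U, so V = 34.9·u = (15.95, -31.04). Tangency of A1 to both parallel lines with radius 13.2 puts P and G at U ± 13.2·n: P = (11.74, 6.034), G = (-11.74, -6.034). Equal radii place D and J the same way about V: D = V + 13.2·n = (27.69, -25.01), J = V − 13.2·n = (4.212, -37.07). Then cos ∠JPG = PJ·PG / (|PJ||PG|), giving 52.89°.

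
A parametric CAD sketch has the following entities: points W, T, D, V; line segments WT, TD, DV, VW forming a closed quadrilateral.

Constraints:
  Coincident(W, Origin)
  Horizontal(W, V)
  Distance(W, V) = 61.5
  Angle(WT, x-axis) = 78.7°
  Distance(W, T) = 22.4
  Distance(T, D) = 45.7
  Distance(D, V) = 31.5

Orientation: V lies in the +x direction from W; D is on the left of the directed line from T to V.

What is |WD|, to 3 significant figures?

57.5

Checks: |WV| = 61.50 ✓; |WT| = 22.40 ✓; |TD| = 45.70 ✓; |DV| = 31.50 ✓.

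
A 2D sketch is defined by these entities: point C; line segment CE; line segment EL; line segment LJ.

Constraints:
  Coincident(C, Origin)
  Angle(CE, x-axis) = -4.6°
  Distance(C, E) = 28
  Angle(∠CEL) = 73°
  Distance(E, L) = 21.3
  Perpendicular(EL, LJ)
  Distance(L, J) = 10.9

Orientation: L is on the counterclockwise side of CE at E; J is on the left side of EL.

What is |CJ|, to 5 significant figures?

20.592

C is at the origin; CE runs at -4.6° with length 28.0, so E = 28.0·(cos -4.6°, sin -4.6°) = (27.910, -2.2456). ∠CEL = 73.0°, so EL runs at -4.6° + (180° − 73.0°) = 102.40° from the x-axis; with |EL| = 21.3, L = E + 21.3·(cos 102.40°, sin 102.40°) = (23.336, 18.558). The perpendicularity gives LJ at right angles to EL; with |LJ| = 10.9 on the left of EL, J = L + 10.9·(-0.97667, -0.21474) = (12.690, 16.217). Then |CJ| = |J − C| = 20.592.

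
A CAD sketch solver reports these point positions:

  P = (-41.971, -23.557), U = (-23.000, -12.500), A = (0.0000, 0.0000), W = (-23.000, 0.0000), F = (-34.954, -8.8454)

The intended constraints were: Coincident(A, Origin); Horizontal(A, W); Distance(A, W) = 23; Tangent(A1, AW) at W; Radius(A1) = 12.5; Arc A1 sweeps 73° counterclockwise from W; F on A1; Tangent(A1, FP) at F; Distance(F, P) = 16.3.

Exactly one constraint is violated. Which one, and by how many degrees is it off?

Tangent(A1, FP) at F — off by 8.50°.

A = (0.00, 0.00) ✓; A.y = 0.00, W.y = 0.00 ✓; |AW| = 23.00 ✓; ∠(UW, WA) = 90.00° ✓; |UW| = 12.50 ✓; bearing(U→F) − bearing(U→W) = 73.00° ✓; |UF| = 12.50 ✓; ∠(UF, FP) = 98.50° ✗; |FP| = 16.30 ✓.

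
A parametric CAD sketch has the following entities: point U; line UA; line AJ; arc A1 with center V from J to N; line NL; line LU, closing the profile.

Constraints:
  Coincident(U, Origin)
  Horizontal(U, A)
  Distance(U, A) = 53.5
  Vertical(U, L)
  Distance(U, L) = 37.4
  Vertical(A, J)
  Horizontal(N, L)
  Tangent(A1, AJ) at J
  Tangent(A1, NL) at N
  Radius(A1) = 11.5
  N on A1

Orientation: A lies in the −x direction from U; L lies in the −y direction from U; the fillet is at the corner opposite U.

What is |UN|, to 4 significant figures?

56.24

The virtual corner opposite U is at (-53.50, -37.40). Tangency of A1 to AJ means the radius VJ is perpendicular to AJ and tangency of A1 to NL means the radius VN is perpendicular to NL, with radius 11.5, so the center V sits 11.5 in from both sides at V = (-42.00, -25.90). That places the tangent points at J = (-53.50, -25.90) on AJ and N = (-42.00, -37.40) on NL. Then |UN| = |N − U| = 56.24.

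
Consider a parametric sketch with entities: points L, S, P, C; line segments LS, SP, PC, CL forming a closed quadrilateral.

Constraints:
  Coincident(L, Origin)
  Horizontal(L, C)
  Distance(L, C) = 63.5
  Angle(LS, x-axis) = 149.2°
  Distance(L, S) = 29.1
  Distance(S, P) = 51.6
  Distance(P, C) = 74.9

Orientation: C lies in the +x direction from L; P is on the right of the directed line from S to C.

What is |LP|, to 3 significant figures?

32.5

Checks: |SP| = 51.60 ✓; |PC| = 74.90 ✓.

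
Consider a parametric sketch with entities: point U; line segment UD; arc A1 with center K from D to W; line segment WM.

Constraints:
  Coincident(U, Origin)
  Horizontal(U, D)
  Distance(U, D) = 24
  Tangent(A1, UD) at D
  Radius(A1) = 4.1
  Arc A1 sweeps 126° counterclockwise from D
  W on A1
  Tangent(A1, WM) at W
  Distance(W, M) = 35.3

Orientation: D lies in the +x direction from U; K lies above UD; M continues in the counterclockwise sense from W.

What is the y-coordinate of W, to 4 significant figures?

6.510

U is at the origin; UD is horizontal with |UD| = 24.0 and D on the +x side, so D = (24.00, 0.000). The tangent condition forces KD to be normal to UD, so K = D + (0, 4.1) = (24.00, 4.100). On A1, D sits at bearing -90° from K; a 126° counterclockwise sweep puts W at bearing 36°, so W = K + 4.1·(cos 36°, sin 36°) = (27.32, 6.510). So W.y = 6.510.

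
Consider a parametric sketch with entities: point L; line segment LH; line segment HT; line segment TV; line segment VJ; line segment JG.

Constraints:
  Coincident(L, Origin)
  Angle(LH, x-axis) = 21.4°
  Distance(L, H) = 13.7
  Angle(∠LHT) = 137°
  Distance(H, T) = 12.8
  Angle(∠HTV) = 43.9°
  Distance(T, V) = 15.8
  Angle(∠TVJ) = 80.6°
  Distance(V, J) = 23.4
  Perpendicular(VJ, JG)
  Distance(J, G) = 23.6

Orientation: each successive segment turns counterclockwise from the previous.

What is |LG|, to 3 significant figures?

35.7

L is at the origin; LH runs at 21.4° with length 13.7, so H = (12.8, 5.00). ∠LHT = 137.0° gives HT at 64.4° from the x-axis; with |HT| = 12.8, T = (18.3, 16.5). ∠HTV = 43.9° gives TV at -160° from the x-axis; with |TV| = 15.8, V = (3.49, 11.0). ∠TVJ = 80.6° gives VJ at -60.1° from the x-axis; with |VJ| = 23.4, J = (15.2, -9.28). VJ is perpendicular to JG, so JG runs at 29.9°; with |JG| = 23.6, G = (35.6, 2.49). Then |LG| = |G − L| = 35.7.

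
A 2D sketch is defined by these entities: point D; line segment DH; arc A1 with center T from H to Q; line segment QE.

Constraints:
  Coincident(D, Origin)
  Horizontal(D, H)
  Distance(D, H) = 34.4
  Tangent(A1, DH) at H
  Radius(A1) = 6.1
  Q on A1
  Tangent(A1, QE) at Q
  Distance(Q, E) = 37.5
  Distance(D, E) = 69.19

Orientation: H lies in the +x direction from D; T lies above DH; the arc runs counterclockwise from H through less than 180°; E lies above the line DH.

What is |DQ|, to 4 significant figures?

39.56

Checks: |TQ| = 6.100 ✓; ∠(TQ, QE) = 90.00° ✓; |QE| = 37.50 ✓; |DE| = 69.19 ✓.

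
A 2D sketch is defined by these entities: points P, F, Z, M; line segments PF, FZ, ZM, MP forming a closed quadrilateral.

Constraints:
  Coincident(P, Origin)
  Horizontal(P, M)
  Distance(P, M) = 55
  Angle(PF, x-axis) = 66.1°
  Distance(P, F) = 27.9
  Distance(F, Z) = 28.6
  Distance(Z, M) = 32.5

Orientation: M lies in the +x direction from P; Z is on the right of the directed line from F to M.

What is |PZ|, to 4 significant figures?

22.52

Checks: |FZ| = 28.60 ✓; |ZM| = 32.50 ✓.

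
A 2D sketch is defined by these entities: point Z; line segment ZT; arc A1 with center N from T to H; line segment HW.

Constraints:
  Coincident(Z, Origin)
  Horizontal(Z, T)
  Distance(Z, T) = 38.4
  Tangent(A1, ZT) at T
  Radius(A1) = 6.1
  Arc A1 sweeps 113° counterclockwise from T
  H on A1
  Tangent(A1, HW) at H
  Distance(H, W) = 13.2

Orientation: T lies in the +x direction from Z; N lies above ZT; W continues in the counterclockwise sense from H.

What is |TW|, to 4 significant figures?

20.64

On A1, T sits at bearing -90° from N; a 113° counterclockwise sweep puts H at bearing 23°, so H = N + 6.1·(cos 23°, sin 23°) = (44.02, 8.483). Tangency of A1 to HW means the radius NH is perpendicular to HW, so HW runs along (−sin 23°, cos 23°); with |HW| = 13.2, W = (38.86, 20.63). Then |TW| = |W − T| = 20.64.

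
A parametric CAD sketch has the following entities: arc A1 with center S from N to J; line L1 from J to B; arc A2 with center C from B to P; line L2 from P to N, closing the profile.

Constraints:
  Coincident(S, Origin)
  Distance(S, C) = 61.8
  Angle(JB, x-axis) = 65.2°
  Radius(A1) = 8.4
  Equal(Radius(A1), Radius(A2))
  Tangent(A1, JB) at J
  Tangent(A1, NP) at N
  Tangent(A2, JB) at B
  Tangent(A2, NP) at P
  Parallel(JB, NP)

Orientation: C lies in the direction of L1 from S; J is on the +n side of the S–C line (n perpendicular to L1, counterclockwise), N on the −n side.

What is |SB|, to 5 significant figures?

62.368

The slot axis is L1's direction at 65.2°, so u = (cos 65.2°, sin 65.2°) = (0.41945, 0.90778) and n = (−sin 65.2°, cos 65.2°) = (-0.90778, 0.41945). S is at the origin and C lies 61.8 along u from S, so C = 61.8·u = (25.922, 56.101). Tangency of A1 to both parallel lines with radius 8.4 puts J and N at S ± 8.4·n: J = (-7.6253, 3.5234), N = (7.6253, -3.5234). Equal radii place B and P the same way about C: B = C + 8.4·n = (18.297, 59.624), P = C − 8.4·n = (33.547, 52.577). Then |SB| = |B − S| = 62.368.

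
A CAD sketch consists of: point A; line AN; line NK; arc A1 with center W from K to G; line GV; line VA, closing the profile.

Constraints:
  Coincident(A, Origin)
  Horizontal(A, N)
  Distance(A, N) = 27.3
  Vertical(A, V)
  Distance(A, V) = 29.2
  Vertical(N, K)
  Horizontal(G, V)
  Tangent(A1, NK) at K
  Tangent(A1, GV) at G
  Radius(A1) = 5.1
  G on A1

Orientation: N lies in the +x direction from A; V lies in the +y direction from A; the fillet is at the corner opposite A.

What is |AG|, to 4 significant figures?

36.68

A is at the origin; AN is horizontal with |AN| = 27.3 and N on the +x side, so N = (27.30, 0.000). A and V share the same x with |AV| = 29.2 and V on the +y side, so V = (0.000, 29.20). The virtual corner opposite A is at (27.30, 29.20). Since A1 is tangent to NK there, WK ⟂ NK and A1 meets GV tangentially, so WG is at right angles to GV, with radius 5.1, so the center W sits 5.1 in from both sides at W = (22.20, 24.10). That places the tangent points at K = (27.30, 24.10) on NK and G = (22.20, 29.20) on GV. Then |AG| = |G − A| = 36.68.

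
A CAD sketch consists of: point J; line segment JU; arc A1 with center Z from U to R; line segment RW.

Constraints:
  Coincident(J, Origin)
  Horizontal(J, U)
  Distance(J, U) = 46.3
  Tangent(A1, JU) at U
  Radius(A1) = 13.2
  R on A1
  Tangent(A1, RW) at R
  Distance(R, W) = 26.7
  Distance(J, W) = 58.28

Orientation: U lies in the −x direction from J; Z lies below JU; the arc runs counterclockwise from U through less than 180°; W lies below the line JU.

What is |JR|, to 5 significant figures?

60.553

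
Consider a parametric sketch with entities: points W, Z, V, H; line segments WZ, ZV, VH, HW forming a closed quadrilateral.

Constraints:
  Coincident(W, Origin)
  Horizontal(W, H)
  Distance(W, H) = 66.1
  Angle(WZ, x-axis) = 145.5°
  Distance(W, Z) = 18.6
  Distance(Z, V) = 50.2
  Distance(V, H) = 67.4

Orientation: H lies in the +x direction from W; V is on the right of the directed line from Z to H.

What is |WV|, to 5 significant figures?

34.877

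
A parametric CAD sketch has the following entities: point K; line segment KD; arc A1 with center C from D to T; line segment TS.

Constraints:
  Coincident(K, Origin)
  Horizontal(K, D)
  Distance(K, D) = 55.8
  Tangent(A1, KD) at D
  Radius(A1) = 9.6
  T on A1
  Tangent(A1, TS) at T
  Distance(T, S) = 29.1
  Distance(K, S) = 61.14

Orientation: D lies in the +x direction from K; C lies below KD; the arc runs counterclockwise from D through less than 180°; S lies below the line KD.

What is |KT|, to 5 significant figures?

47.252

Checks: ∠(CD, DK) = 90.00° ✓; |CT| = 9.600 ✓; ∠(CT, TS) = 90.00° ✓; |TS| = 29.10 ✓; |KS| = 61.14 ✓.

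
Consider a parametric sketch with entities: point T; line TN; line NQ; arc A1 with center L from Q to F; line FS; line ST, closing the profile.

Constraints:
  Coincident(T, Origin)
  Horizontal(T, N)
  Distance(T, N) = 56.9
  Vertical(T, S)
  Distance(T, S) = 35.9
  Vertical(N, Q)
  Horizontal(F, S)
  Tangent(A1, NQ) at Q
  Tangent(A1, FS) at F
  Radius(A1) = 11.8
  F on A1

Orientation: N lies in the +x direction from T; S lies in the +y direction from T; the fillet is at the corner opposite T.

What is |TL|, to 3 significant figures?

51.1

TS is vertical with |TS| = 35.9 and S on the +y side, so S = (0.00, 35.9). The virtual corner opposite T is at (56.9, 35.9). The tangent condition forces LQ to be normal to NQ and A1 meets FS tangentially, so LF is at right angles to FS, with radius 11.8, so the center L sits 11.8 in from both sides at L = (45.1, 24.1). Then |TL| = |L − T| = 51.1.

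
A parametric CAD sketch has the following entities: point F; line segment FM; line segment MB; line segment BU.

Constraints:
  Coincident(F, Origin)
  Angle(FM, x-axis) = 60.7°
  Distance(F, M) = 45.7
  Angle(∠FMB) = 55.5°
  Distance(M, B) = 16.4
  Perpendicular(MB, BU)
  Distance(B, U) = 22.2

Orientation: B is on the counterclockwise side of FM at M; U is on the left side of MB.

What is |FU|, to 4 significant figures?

18.14

F is at the origin; FM runs at 60.7° with length 45.7, so M = 45.7·(cos 60.7°, sin 60.7°) = (22.36, 39.85). ∠FMB = 55.5°, so MB runs at 60.7° + (180° − 55.5°) = 185.2° from the x-axis; with |MB| = 16.4, B = M + 16.4·(cos 185.2°, sin 185.2°) = (6.032, 38.37). MB ⟂ BU; with |BU| = 22.2 on the left of MB, U = B + 22.2·(0.09063, -0.9959) = (8.044, 16.26). Then |FU| = |U − F| = 18.14.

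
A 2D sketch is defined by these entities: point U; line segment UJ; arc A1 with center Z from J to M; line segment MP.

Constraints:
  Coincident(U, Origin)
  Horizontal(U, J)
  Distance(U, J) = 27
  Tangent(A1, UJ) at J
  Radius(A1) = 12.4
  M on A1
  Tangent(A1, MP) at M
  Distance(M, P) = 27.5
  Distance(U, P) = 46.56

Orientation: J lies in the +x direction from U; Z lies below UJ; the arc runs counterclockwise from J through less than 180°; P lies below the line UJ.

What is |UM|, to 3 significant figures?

21.0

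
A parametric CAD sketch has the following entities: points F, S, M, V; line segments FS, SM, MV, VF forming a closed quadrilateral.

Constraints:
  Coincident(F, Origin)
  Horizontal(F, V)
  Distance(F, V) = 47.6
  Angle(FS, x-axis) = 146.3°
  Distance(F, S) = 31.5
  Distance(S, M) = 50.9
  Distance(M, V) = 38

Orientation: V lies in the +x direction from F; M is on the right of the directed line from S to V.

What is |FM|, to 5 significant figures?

19.892

F is at the origin; FV is horizontal with |FV| = 47.6 and V in +x, so V = (47.6, 0). FS runs at 146.3° with |FS| = 31.5, so S = (-26.207, 17.478). M is determined by |SM| = 50.9 and |MV| = 38.0 together: it lies at the intersection of circle(S, 50.9) and circle(V, 38.0). With |SV| = 75.848, the foot of the radical line on SV is 45.484 from S and the perpendicular offset is √(50.9² − 45.484²) = 22.848. Taking the right-of-SV solution: M = (12.788, -15.236).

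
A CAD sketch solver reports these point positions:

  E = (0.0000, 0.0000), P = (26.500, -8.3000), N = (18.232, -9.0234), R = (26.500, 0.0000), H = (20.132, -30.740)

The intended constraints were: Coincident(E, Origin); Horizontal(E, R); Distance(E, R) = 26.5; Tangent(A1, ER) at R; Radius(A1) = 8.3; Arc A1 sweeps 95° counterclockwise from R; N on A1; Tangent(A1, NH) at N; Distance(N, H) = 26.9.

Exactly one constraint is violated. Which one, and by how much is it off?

Distance(N, H) = 26.9 — off by 5.10.

E = (0.00, 0.00) ✓; E.y = 0.00, R.y = 0.00 ✓; |ER| = 26.50 ✓; ∠(PR, RE) = 90.00° ✓; |PR| = 8.300 ✓; bearing(P→N) − bearing(P→R) = 95.00° ✓; |PN| = 8.300 ✓; ∠(PN, NH) = 90.00° ✓; |NH| = 21.80 ✗.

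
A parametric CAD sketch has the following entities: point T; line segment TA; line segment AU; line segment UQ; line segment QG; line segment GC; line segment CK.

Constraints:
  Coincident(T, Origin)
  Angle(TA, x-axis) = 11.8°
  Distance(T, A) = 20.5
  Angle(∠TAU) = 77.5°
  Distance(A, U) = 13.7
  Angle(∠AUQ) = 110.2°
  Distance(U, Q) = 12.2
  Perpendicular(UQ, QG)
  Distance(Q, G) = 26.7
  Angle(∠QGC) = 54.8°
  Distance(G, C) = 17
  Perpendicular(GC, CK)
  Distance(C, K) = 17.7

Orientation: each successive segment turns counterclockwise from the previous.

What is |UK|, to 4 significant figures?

8.853

T is at the origin; TA runs at 11.8° with length 20.5, so A = (20.07, 4.192). ∠TAU = 77.5° gives AU at 114.3° from the x-axis; with |AU| = 13.7, U = (14.43, 16.68). ∠AUQ = 110.2° gives UQ at -175.9° from the x-axis; with |UQ| = 12.2, Q = (2.260, 15.81). UQ is perpendicular to QG, so QG runs at -85.90°; with |QG| = 26.7, G = (4.169, -10.83). ∠QGC = 54.8° gives GC at 39.30° from the x-axis; with |GC| = 17.0, C = (17.32, -0.05807). GC ⟂ CK, so CK runs at 129.3°; with |CK| = 17.7, K = (6.114, 13.64). Then |UK| = |K − U| = 8.853.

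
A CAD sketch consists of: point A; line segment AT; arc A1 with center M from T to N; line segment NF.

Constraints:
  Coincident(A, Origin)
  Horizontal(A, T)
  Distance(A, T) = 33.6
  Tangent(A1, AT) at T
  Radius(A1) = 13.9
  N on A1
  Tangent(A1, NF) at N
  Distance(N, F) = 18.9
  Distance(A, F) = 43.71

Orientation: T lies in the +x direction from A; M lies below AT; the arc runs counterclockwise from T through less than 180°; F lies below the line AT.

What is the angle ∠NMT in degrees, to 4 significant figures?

105.1°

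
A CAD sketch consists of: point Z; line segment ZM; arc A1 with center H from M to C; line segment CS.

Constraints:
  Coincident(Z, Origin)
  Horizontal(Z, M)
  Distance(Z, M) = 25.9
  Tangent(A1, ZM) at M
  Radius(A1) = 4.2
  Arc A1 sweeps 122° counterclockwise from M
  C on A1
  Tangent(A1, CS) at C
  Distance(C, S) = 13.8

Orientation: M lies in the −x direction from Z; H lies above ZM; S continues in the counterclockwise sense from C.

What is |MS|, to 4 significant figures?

18.51

Z is at the origin; ZM is horizontal with |ZM| = 25.9 and M on the −x side, so M = (-25.90, 0.000). A1 meets ZM tangentially, so HM is at right angles to ZM, so H = M + (0, 4.2) = (-25.90, 4.200). On A1, M sits at bearing -90° from H; a 122° counterclockwise sweep puts C at bearing 32°, so C = H + 4.2·(cos 32°, sin 32°) = (-22.34, 6.426). Since A1 is tangent to CS there, HC ⟂ CS, so CS runs along (−sin 32°, cos 32°); with |CS| = 13.8, S = (-29.65, 18.13). Then |MS| = |S − M| = 18.51.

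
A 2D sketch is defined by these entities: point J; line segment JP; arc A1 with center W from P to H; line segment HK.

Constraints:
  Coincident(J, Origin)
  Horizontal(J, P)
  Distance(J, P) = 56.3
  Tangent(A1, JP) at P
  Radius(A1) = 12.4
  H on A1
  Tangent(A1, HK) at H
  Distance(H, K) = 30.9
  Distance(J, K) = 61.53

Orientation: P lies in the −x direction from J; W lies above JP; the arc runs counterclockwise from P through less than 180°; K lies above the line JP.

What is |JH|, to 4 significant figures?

45.60

J is at the origin; J and P share the same y with |JP| = 56.3 and P on the −x side, so P = (-56.30, 0.000). The tangent condition forces WP to be normal to JP, so W = P + (0, 12.4) = (-56.30, 12.40). Since WH ⟂ HK (tangency), |WK| = √(12.4² + 30.9²) = 33.30 regardless of where H sits on A1. So K lies on both circle(J, 61.53) and circle(W, 33.30); the above-JP intersection is K = (-43.77, 43.25). H is the foot of the tangent from K: H = (-43.90, 12.35).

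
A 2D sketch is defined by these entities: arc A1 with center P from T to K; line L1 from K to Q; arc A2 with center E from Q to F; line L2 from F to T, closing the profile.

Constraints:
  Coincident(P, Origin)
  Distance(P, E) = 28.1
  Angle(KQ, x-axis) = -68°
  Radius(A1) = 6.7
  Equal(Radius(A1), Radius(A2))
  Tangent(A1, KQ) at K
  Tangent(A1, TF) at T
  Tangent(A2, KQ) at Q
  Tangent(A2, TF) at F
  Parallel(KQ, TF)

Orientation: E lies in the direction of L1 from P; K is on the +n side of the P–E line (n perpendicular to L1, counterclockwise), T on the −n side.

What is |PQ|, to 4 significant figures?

28.89

The slot axis is L1's direction at -68.0°, so u = (cos -68.0°, sin -68.0°) = (0.3746, -0.9272) and n = (−sin -68.0°, cos -68.0°) = (0.9272, 0.3746). P is at the origin and E lies 28.1 along u from P, so E = 28.1·u = (10.53, -26.05). Tangency of A1 to both parallel lines with radius 6.7 puts K and T at P ± 6.7·n: K = (6.212, 2.510), T = (-6.212, -2.510). Equal radii place Q and F the same way about E: Q = E + 6.7·n = (16.74, -23.54), F = E − 6.7·n = (4.314, -28.56). Then |PQ| = |Q − P| = 28.89.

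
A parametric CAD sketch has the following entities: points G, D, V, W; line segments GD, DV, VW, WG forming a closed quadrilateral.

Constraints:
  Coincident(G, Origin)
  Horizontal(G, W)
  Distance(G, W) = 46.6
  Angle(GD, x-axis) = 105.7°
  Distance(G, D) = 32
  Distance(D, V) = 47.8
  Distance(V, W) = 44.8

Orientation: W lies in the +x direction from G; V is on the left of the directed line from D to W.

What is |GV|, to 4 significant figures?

57.57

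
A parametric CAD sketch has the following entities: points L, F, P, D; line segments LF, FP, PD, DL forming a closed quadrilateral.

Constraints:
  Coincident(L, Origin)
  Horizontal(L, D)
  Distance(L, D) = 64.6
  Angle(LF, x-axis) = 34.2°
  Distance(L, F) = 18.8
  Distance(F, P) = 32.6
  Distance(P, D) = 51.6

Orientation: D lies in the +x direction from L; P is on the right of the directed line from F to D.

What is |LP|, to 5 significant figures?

28.322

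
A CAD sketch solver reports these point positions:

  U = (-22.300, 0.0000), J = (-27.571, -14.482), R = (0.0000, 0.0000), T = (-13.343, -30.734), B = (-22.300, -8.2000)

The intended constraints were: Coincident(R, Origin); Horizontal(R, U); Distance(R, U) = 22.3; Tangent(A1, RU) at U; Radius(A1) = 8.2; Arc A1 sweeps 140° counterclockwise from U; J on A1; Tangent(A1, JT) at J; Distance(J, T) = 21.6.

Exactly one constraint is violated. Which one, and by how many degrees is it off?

Tangent(A1, JT) at J — off by 8.80°.

R = (0.00, 0.00) ✓; R.y = 0.00, U.y = 0.00 ✓; |RU| = 22.30 ✓; ∠(BU, UR) = 90.00° ✓; |BU| = 8.200 ✓; bearing(B→J) − bearing(B→U) = 140.0° ✓; |BJ| = 8.200 ✓; ∠(BJ, JT) = 98.80° ✗; |JT| = 21.60 ✓.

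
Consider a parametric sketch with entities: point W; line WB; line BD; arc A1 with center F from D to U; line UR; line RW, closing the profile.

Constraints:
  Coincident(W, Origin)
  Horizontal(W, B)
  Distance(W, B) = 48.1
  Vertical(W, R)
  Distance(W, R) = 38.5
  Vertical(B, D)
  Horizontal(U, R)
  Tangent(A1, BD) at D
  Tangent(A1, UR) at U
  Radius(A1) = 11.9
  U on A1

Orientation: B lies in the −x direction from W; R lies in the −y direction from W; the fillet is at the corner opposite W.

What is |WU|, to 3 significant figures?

52.8

W is at the origin; WB is horizontal with |WB| = 48.1 and B on the −x side, so B = (-48.1, 0.00). WR is vertical with |WR| = 38.5 and R on the −y side, so R = (0.00, -38.5). The virtual corner opposite W is at (-48.1, -38.5). The tangent condition forces FD to be normal to BD and the tangent condition forces FU to be normal to UR, with radius 11.9, so the center F sits 11.9 in from both sides at F = (-36.2, -26.6). That places the tangent points at D = (-48.1, -26.6) on BD and U = (-36.2, -38.5) on UR. Then |WU| = |U − W| = 52.8.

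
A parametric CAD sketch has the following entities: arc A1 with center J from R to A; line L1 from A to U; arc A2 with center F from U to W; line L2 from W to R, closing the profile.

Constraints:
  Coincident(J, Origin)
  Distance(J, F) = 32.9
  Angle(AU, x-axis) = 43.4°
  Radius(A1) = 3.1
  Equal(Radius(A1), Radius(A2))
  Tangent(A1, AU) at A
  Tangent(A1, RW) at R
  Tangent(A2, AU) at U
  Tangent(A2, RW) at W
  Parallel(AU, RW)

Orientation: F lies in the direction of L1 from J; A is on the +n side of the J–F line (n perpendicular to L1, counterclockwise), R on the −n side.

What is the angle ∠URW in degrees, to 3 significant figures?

10.7°

Tangency of A1 to both parallel lines with radius 3.1 puts A and R at J ± 3.1·n: A = (-2.13, 2.25), R = (2.13, -2.25). Equal radii place U and W the same way about F: U = F + 3.1·n = (21.8, 24.9), W = F − 3.1·n = (26.0, 20.4). Then cos ∠URW = RU·RW / (|RU||RW|), giving 10.7°.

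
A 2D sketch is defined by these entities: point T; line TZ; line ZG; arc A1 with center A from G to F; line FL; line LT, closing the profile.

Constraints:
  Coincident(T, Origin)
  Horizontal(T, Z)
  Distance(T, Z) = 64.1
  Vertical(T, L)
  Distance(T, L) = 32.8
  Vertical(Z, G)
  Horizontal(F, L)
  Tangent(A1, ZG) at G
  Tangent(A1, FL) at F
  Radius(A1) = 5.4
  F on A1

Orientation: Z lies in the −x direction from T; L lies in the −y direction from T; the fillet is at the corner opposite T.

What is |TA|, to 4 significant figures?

64.78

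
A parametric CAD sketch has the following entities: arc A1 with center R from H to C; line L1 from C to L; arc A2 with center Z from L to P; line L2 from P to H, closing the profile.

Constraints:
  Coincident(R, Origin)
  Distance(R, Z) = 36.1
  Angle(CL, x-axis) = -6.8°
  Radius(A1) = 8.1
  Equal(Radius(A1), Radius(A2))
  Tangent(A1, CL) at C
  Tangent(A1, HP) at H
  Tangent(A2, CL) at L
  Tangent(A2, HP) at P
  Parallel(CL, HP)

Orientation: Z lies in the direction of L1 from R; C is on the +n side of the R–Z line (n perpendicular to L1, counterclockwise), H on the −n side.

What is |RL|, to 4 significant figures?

37.00

The slot axis is L1's direction at -6.8°, so u = (cos -6.8°, sin -6.8°) = (0.9930, -0.1184) and n = (−sin -6.8°, cos -6.8°) = (0.1184, 0.9930). R is at the origin and Z lies 36.1 along u from R, so Z = 36.1·u = (35.85, -4.274). Tangency of A1 to both parallel lines with radius 8.1 puts C and H at R ± 8.1·n: C = (0.9591, 8.043), H = (-0.9591, -8.043). Equal radii place L and P the same way about Z: L = Z + 8.1·n = (36.81, 3.769), P = Z − 8.1·n = (34.89, -12.32). Then |RL| = |L − R| = 37.00.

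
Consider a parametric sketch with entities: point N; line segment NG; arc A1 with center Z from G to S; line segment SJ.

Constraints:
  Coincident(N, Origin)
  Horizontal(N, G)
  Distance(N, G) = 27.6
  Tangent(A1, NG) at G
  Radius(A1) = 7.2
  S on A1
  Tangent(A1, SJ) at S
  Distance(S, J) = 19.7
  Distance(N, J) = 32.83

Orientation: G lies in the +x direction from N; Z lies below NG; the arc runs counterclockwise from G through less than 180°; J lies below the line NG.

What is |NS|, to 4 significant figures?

21.52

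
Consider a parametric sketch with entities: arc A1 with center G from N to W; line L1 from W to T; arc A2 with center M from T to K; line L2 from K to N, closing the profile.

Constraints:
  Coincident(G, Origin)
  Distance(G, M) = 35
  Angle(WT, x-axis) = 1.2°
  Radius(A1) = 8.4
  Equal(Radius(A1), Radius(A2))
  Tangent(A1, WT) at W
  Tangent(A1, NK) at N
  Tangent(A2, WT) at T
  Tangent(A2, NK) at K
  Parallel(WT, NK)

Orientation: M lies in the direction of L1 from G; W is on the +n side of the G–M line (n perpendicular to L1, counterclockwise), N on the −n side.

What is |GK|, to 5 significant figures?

35.994

The slot axis is L1's direction at 1.2°, so u = (cos 1.2°, sin 1.2°) = (0.99978, 0.020942) and n = (−sin 1.2°, cos 1.2°) = (-0.020942, 0.99978). G is at the origin and M lies 35.0 along u from G, so M = 35.0·u = (34.992, 0.73298). Tangency of A1 to both parallel lines with radius 8.4 puts W and N at G ± 8.4·n: W = (-0.17592, 8.3982), N = (0.17592, -8.3982). Equal radii place T and K the same way about M: T = M + 8.4·n = (34.816, 9.1311), K = M − 8.4·n = (35.168, -7.6652). Then |GK| = |K − G| = 35.994.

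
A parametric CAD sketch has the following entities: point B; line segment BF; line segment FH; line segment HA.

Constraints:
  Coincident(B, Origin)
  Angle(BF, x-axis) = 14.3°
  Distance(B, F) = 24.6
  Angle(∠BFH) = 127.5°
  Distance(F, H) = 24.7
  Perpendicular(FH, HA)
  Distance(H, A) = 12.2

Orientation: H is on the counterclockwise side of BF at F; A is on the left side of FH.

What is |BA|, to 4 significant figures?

40.34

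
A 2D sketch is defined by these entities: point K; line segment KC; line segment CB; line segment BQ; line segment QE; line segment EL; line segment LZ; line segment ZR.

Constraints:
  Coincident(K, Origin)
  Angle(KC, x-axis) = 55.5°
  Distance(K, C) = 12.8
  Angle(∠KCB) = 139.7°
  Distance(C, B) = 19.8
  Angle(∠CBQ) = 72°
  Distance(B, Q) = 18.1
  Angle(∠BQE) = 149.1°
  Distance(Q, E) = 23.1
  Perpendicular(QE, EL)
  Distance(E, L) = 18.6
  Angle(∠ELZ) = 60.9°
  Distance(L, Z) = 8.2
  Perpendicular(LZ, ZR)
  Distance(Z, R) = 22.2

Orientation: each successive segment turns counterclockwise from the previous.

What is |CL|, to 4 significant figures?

24.00

∠BQE = 149.1° gives QE at -125.3° from the x-axis; with |QE| = 23.1, E = (-24.66, 4.091). QE ⟂ EL, so EL runs at -35.30°; with |EL| = 18.6, L = (-9.480, -6.658). Then |CL| = |L − C| = 24.00.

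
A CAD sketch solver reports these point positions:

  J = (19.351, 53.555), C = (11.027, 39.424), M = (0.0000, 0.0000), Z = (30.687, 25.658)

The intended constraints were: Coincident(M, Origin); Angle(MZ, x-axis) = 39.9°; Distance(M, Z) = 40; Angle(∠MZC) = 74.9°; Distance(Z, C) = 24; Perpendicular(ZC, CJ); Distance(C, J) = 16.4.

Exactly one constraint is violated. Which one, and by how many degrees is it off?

Perpendicular(ZC, CJ) — off by 4.50°.

M = (0.00, 0.00) ✓; MZ at 39.90° ✓; |MZ| = 40.00 ✓; ∠MZC = 74.90° ✓; |ZC| = 24.00 ✓; ∠(ZC, CJ) = 85.50° ✗; |CJ| = 16.40 ✓.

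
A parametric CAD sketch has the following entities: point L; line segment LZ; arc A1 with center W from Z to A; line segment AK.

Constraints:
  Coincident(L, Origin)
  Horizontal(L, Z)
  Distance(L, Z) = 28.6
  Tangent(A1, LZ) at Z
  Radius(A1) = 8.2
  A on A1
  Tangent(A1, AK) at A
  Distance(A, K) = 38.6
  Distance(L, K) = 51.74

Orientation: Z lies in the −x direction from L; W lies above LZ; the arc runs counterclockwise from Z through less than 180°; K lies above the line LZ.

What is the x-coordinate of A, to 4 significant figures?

-20.40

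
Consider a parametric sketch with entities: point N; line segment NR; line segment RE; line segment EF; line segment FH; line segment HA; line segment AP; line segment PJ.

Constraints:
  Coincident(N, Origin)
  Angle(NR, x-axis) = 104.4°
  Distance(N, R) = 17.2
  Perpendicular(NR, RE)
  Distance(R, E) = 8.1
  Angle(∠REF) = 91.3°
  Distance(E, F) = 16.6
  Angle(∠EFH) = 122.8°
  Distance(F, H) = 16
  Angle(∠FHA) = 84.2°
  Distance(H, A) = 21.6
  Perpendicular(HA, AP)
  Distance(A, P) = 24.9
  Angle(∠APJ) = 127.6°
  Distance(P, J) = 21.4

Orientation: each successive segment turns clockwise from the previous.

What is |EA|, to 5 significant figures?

24.022

N is at the origin; NR runs at 104.4° with length 17.2, so R = (-4.2775, 16.660). NR is perpendicular to RE, so RE runs at 14.400°; with |RE| = 8.1, E = (3.5681, 18.674). ∠REF = 91.3° gives EF at -74.300° from the x-axis; with |EF| = 16.6, F = (8.0600, 2.6933). ∠EFH = 122.8° gives FH at -131.50° from the x-axis; with |FH| = 16.0, H = (-2.5419, -9.2900). ∠FHA = 84.2° gives HA at 132.70° from the x-axis; with |HA| = 21.6, A = (-17.190, 6.5842). Then |EA| = |A − E| = 24.022.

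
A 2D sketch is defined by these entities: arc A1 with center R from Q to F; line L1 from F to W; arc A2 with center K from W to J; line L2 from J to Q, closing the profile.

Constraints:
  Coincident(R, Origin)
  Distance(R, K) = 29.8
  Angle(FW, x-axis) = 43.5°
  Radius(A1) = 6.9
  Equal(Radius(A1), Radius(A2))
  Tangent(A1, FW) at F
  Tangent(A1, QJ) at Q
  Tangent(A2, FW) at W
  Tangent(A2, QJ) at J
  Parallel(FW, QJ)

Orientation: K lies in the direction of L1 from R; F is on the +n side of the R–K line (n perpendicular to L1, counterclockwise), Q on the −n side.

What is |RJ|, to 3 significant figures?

30.6

The slot axis is L1's direction at 43.5°, so u = (cos 43.5°, sin 43.5°) = (0.725, 0.688) and n = (−sin 43.5°, cos 43.5°) = (-0.688, 0.725). R is at the origin and K lies 29.8 along u from R, so K = 29.8·u = (21.6, 20.5). Tangency of A1 to both parallel lines with radius 6.9 puts F and Q at R ± 6.9·n: F = (-4.75, 5.01), Q = (4.75, -5.01). Equal radii place W and J the same way about K: W = K + 6.9·n = (16.9, 25.5), J = K − 6.9·n = (26.4, 15.5). Then |RJ| = |J − R| = 30.6.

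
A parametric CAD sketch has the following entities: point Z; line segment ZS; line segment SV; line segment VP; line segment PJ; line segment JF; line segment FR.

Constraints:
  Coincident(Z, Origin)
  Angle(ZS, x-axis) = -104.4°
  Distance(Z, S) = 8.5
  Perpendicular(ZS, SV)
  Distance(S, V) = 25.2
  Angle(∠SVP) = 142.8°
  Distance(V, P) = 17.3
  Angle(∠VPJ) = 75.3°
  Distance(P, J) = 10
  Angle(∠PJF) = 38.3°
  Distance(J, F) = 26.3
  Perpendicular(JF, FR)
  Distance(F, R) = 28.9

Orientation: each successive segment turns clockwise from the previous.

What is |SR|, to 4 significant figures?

65.42

Z is at the origin; ZS runs at -104.4° with length 8.5, so S = (-2.114, -8.233). ZS ⟂ SV, so SV runs at 165.6°; with |SV| = 25.2, V = (-26.52, -1.966). ∠SVP = 142.8° gives VP at 128.4° from the x-axis; with |VP| = 17.3, P = (-37.27, 11.59). ∠VPJ = 75.3° gives PJ at 23.70° from the x-axis; with |PJ| = 10.0, J = (-28.11, 15.61). ∠PJF = 38.3° gives JF at -118.0° from the x-axis; with |JF| = 26.3, F = (-40.46, -7.610). The perpendicularity gives FR at right angles to JF, so FR runs at 152.0°; with |FR| = 28.9, R = (-65.98, 5.958). Then |SR| = |R − S| = 65.42.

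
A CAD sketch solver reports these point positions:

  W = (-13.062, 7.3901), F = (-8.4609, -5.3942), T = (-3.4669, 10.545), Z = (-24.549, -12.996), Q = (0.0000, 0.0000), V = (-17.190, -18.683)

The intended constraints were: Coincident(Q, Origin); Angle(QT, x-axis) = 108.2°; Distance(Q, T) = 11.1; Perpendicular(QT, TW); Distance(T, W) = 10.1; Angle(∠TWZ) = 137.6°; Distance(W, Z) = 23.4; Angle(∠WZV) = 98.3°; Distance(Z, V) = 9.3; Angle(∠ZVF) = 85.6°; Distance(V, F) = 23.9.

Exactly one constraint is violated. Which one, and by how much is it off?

Distance(V, F) = 23.9 — off by 8.00.

Q = (0.00, 0.00) ✓; QT at 108.2° ✓; |QT| = 11.10 ✓; ∠(QT, TW) = 90.00° ✓; |TW| = 10.10 ✓; ∠TWZ = 137.6° ✓; |WZ| = 23.40 ✓; ∠WZV = 98.30° ✓; |ZV| = 9.300 ✓; ∠ZVF = 85.60° ✓; |VF| = 15.90 ✗.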